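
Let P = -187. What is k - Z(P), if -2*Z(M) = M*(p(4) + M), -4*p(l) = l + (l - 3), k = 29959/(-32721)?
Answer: 4607237059/261768 ≈ 17600.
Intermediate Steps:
k = -29959/32721 (k = 29959*(-1/32721) = -29959/32721 ≈ -0.91559)
p(l) = ¾ - l/2 (p(l) = -(l + (l - 3))/4 = -(l + (-3 + l))/4 = -(-3 + 2*l)/4 = ¾ - l/2)
Z(M) = -M*(-5/4 + M)/2 (Z(M) = -M*((¾ - ½*4) + M)/2 = -M*((¾ - 2) + M)/2 = -M*(-5/4 + M)/2)
k - Z(P) = -29959/32721 - (-187)*(5 - 4*(-187))/8 = -29959/32721 - (-187)*(5 + 748)/8 = -29959/32721 - (-187)*753/8 = -29959/32721 - 1*(-140811/8) = -29959/32721 + 140811/8 = 4607237059/261768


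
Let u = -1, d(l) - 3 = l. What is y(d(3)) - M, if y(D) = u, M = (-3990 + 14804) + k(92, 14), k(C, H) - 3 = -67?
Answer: -10751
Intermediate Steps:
d(l) = 3 + l
k(C, H) = -64 (k(C, H) = 3 - 67 = -64)
M = 10750 (M = (-3990 + 14804) - 64 = 10814 - 64 = 10750)
y(D) = -1
y(d(3)) - M = -1 - 1*10750 = -1 - 10750 = -10751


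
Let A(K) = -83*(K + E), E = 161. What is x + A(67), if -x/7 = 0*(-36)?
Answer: -18924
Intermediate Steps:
A(K) = -13363 - 83*K (A(K) = -83*(K + 161) = -83*(161 + K) = -13363 - 83*K)
x = 0 (x = -0*(-36) = -7*0 = 0)
x + A(67) = 0 + (-13363 - 83*67) = 0 + (-13363 - 5561) = 0 - 18924 = -18924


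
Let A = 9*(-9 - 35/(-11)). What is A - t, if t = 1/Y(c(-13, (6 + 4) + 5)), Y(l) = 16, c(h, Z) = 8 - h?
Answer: -9227/176 ≈ -52.426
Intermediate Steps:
t = 1/16 ≈ 0.062500
A = -576/11 (A = 9*(-9 - 35*(-1/11)) = 9*(-9 + 35/11) = 9*(-64/11) = -576/11 ≈ -52.364)
A - t = -576/11 - 1*1/16 = -576/11 - 1/16 = -9227/176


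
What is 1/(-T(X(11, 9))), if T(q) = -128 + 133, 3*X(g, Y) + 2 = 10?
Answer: -1/5 ≈ -0.20000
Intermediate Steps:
X(g, Y) = 8/3 (X(g, Y) = -2/3 + (1/3)*10 = -2/3 + 10/3 = 8/3)
T(q) = 5
1/(-T(X(11, 9))) = 1/(-1*5) = 1/(-5) = -1/5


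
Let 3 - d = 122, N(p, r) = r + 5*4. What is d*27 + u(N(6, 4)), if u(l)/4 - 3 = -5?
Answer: -3221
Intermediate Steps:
N(p, r) = 20 + r (N(p, r) = r + 20 = 20 + r)
d = -119 (d = 3 - 1*122 = 3 - 122 = -119)
u(l) = -8 (u(l) = 12 + 4*(-5) = 12 - 20 = -8)
d*27 + u(N(6, 4)) = -119*27 - 8 = -3213 - 8 = -3221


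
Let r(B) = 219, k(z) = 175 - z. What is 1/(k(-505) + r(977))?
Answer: 1/899 ≈ 0.0011123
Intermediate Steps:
1/(k(-505) + r(977)) = 1/((175 - 1*(-505)) + 219) = 1/((175 + 505) + 219) = 1/(680 + 219) = 1/899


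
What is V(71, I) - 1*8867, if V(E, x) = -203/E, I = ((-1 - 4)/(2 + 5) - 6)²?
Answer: -629760/71 ≈ -8869.9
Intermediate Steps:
I = 2209/49 (I = (-5/7 - 6)² = (-47/7)² = 2209/49 ≈ 45.082)
V(71, I) - 1*8867 = -203/71 - 1*8867 = -203*1/71 - 8867 = -203/71 - 8867 = -629760/71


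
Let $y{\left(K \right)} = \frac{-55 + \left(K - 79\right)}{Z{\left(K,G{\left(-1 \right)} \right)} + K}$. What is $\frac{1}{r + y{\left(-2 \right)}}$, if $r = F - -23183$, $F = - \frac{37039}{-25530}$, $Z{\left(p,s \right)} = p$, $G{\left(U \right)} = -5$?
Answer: $\frac{25530}{592767049} \approx 4.3069 \cdot 10^{-5}$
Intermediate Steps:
$F = \frac{37039}{25530}$ ($F = \left(-37039\right) \left(- \frac{1}{25530}\right) = \frac{37039}{25530} \approx 1.4508$)
$r = \frac{591899029}{25530}$ ($r = \frac{37039}{25530} - -23183 = \frac{37039}{25530} + 23183 = \frac{591899029}{25530} \approx 23184.0$)
$y{\left(K \right)} = \frac{-134 + K}{2 K}$ ($y{\left(K \right)} = \frac{-55 + \left(K - 79\right)}{K + K} = \frac{-55 + \left(K - 79\right)}{2 K} = \left(-55 + \left(-79 + K\right)\right) \frac{1}{2 K} = \left(-134 + K\right) \frac{1}{2 K} = \frac{-134 + K}{2 K}$)
$\frac{1}{r + y{\left(-2 \right)}} = \frac{1}{\frac{591899029}{25530} + \frac{-134 - 2}{2 \left(-2\right)}} = \frac{1}{\frac{591899029}{25530} + \frac{1}{2} \left(- \frac{1}{2}\right) \left(-136\right)} = \frac{1}{\frac{591899029}{25530} + 34} = \frac{1}{\frac{592767049}{25530}} = \frac{25530}{592767049}$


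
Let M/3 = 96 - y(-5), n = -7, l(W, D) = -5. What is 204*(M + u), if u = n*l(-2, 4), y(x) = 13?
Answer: 57936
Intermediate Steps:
u = 35 (u = -7*(-5) = 35)
M = 249 (M = 3*(96 - 1*13) = 3*(96 - 13) = 3*83 = 249)
204*(M + u) = 204*(249 + 35) = 204*284 = 57936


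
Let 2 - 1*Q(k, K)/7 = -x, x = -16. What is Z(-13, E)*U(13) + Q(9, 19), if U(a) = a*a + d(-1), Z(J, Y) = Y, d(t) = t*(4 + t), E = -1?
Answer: -264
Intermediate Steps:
U(a) = -3 + a² (U(a) = a*a - (4 - 1) = a² - 1*3 = a² - 3 = -3 + a²)
Q(k, K) = -98 (Q(k, K) = 14 - (-7)*(-16) = 14 - 7*16 = 14 - 112 = -98)
Z(-13, E)*U(13) + Q(9, 19) = -(-3 + 13²) - 98 = -(-3 + 169) - 98 = -1*166 - 98 = -166 - 98 = -264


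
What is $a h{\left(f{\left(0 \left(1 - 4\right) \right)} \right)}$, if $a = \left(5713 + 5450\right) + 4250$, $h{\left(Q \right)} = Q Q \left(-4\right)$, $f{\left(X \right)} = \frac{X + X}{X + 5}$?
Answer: $0$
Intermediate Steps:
$f{\left(X \right)} = \frac{2 X}{5 + X}$
$h{\left(Q \right)} = - 4 Q^{2}$ ($h{\left(Q \right)} = Q^{2} \left(-4\right) = - 4 Q^{2}$)
$a = 15413$ ($a = 11163 + 4250 = 15413$)
$a h{\left(f{\left(0 \left(1 - 4\right) \right)} \right)} = 15413 \left(- 4 \left(\frac{2 \cdot 0 \left(1 - 4\right)}{5 + 0 \left(1 - 4\right)}\right)^{2}\right) = 15413 \left(- 4 \left(\frac{2 \cdot 0 \left(-3\right)}{5 + 0 \left(-3\right)}\right)^{2}\right) = 15413 \left(- 4 \left(2 \cdot 0 \frac{1}{5 + 0}\right)^{2}\right) = 15413 \left(- 4 \left(2 \cdot 0 \cdot \frac{1}{5}\right)^{2}\right) = 15413 \left(- 4 \cdot 0^{2}\right) = 15413 \left(\left(-4\right) 0\right) = 15413 \cdot 0 = 0$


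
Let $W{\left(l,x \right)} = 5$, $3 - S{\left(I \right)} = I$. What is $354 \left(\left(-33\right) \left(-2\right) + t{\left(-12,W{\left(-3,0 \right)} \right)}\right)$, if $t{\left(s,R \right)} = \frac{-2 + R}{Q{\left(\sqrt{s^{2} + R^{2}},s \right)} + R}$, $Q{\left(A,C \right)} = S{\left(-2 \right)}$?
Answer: $\frac{117351}{5} \approx 23470.0$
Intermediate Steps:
$S{\left(I \right)} = 3 - I$
$Q{\left(A,C \right)} = 5$ ($Q{\left(A,C \right)} = 3 - -2 = 3 + 2 = 5$)
$t{\left(s,R \right)} = \frac{-2 + R}{5 + R}$
$354 \left(\left(-33\right) \left(-2\right) + t{\left(-12,W{\left(-3,0 \right)} \right)}\right) = 354 \left(\left(-33\right) \left(-2\right) + \frac{-2 + 5}{5 + 5}\right) = 354 \left(66 + \frac{1}{10} \cdot 3\right) = 354 \left(66 + \frac{3}{10}\right) = 354 \cdot \frac{663}{10} = \frac{117351}{5}$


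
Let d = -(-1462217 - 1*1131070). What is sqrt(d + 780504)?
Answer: sqrt(3373791) ≈ 1836.8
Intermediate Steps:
d = 2593287 (d = -(-1462217 - 1131070) = -1*(-2593287) = 2593287)
sqrt(d + 780504) = sqrt(2593287 + 780504) = sqrt(3373791)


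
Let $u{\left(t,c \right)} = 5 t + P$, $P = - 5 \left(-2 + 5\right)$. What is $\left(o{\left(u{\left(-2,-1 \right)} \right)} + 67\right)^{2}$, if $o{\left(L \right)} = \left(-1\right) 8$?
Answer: $3481$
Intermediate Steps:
$P = -15$ ($P = \left(-5\right) 3 = -15$)
$u{\left(t,c \right)} = -15 + 5 t$ ($u{\left(t,c \right)} = 5 t - 15 = -15 + 5 t$)
$o{\left(L \right)} = -8$
$\left(o{\left(u{\left(-2,-1 \right)} \right)} + 67\right)^{2} = \left(-8 + 67\right)^{2} = 59^{2} = 3481$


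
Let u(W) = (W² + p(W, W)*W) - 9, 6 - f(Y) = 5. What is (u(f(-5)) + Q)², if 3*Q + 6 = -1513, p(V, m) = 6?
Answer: 2325625/9 ≈ 2.5840e+5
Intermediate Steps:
f(Y) = 1 (f(Y) = 6 - 1*5 = 6 - 5 = 1)
Q = -1519/3 (Q = -2 + (⅓)*(-1513) = -2 - 1513/3 = -1519/3 ≈ -506.33)
u(W) = -9 + W² + 6*W (u(W) = (W² + 6*W) - 9 = -9 + W² + 6*W)
(u(f(-5)) + Q)² = ((-9 + 1² + 6*1) - 1519/3)² = ((-9 + 1 + 6) - 1519/3)² = (-2 - 1519/3)² = (-1525/3)² = 2325625/9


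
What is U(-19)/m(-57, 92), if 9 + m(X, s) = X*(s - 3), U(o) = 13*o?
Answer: 247/5082 ≈ 0.048603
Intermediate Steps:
m(X, s) = -9 + X*(-3 + s) (m(X, s) = -9 + X*(s - 3) = -9 + X*(-3 + s))
U(-19)/m(-57, 92) = (13*(-19))/(-9 - 3*(-57) - 57*92) = -247/(-9 + 171 - 5244) = -247/(-5082) = -247*(-1/5082) = 247/5082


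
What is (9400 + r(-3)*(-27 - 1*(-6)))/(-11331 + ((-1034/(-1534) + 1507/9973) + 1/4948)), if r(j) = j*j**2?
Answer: -377237911848356/428832288576337 ≈ -0.87969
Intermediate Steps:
r(j) = j**3
(9400 + r(-3)*(-27 - 1*(-6)))/(-11331 + ((-1034/(-1534) + 1507/9973) + 1/4948)) = (9400 + (-3)**3*(-27 - 1*(-6)))/(-11331 + ((-1034/(-1534) + 1507/9973) + 1/4948)) = (9400 - 27*(-27 + 6))/(-11331 + ((-1034*(-1/1534) + 1507*(1/9973)) + 1/4948)) = (9400 - 27*(-21))/(-11331 + ((517/767 + 1507/9973) + 1/4948)) = (9400 + 567)/(-11331 + (6311910/7649291 + 1/4948)) = 9967/(-11331 + 31238979971/37848691868) = 9967/(-428832288576337/37848691868) = 9967*(-37848691868/428832288576337) = -377237911848356/428832288576337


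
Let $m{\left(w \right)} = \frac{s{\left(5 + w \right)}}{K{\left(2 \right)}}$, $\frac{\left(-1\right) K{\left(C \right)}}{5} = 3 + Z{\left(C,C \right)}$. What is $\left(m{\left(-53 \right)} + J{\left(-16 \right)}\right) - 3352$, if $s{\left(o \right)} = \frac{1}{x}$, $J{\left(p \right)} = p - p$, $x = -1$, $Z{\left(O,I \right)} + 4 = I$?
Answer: $- \frac{16759}{5} \approx -3351.8$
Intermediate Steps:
$Z{\left(O,I \right)} = -4 + I$
$J{\left(p \right)} = 0$
$K{\left(C \right)} = 5 - 5 C$ ($K{\left(C \right)} = - 5 \left(3 + \left(-4 + C\right)\right) = - 5 \left(-1 + C\right) = 5 - 5 C$)
$s{\left(o \right)} = -1$ ($s{\left(o \right)} = \frac{1}{-1} = -1$)
$m{\left(w \right)} = \frac{1}{5}$ ($m{\left(w \right)} = - \frac{1}{5 - 10} = - \frac{1}{-5} = \left(-1\right) \left(- \frac{1}{5}\right) = \frac{1}{5}$)
$\left(m{\left(-53 \right)} + J{\left(-16 \right)}\right) - 3352 = \left(\frac{1}{5} + 0\right) - 3352 = \frac{1}{5} - 3352 = - \frac{16759}{5}$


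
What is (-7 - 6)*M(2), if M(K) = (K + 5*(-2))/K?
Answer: 52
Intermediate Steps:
M(K) = (-10 + K)/K (M(K) = (K - 10)/K = (-10 + K)/K)
(-7 - 6)*M(2) = (-7 - 6)*((-10 + 2)/2) = -13*(-8)/2 = -13*(-4) = 52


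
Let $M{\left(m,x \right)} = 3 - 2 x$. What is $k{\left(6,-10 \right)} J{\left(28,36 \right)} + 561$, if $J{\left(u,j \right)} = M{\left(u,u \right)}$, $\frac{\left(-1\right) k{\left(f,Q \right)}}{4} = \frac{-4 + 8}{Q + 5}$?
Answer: $\frac{1957}{5} \approx 391.4$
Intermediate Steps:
$M{\left(m,x \right)} = 3 - 2 x$
$k{\left(f,Q \right)} = - \frac{16}{5 + Q}$ ($k{\left(f,Q \right)} = - 4 \frac{-4 + 8}{Q + 5} = - 4 \frac{4}{5 + Q} = - \frac{16}{5 + Q}$)
$J{\left(u,j \right)} = 3 - 2 u$
$k{\left(6,-10 \right)} J{\left(28,36 \right)} + 561 = - \frac{16}{5 - 10} \left(3 - 56\right) + 561 = - \frac{16}{-5} \left(3 - 56\right) + 561 = \left(-16\right) \left(- \frac{1}{5}\right) \left(-53\right) + 561 = \frac{16}{5} \left(-53\right) + 561 = - \frac{848}{5} + 561 = \frac{1957}{5}$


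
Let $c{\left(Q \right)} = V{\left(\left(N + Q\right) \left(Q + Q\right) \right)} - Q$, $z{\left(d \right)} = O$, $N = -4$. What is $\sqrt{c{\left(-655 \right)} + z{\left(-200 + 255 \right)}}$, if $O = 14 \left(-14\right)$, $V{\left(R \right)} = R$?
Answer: $\sqrt{863749} \approx 929.38$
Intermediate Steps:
$O = -196$
$z{\left(d \right)} = -196$
$c{\left(Q \right)} = - Q + 2 Q \left(-4 + Q\right)$ ($c{\left(Q \right)} = \left(-4 + Q\right) \left(Q + Q\right) - Q = \left(-4 + Q\right) 2 Q - Q = 2 Q \left(-4 + Q\right) - Q = - Q + 2 Q \left(-4 + Q\right)$)
$\sqrt{c{\left(-655 \right)} + z{\left(-200 + 255 \right)}} = \sqrt{- 655 \left(-9 + 2 \left(-655\right)\right) - 196} = \sqrt{- 655 \left(-9 - 1310\right) - 196} = \sqrt{\left(-655\right) \left(-1319\right) - 196} = \sqrt{863945 - 196} = \sqrt{863749}$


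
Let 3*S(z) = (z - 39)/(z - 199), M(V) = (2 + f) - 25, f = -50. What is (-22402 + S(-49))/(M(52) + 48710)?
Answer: -2083375/4523241 ≈ -0.46059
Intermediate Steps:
M(V) = -73 (M(V) = (2 - 50) - 25 = -48 - 25 = -73)
S(z) = (-39 + z)/(3*(-199 + z)) (S(z) = ((z - 39)/(z - 199))/3 = ((-39 + z)/(-199 + z))/3 = (-39 + z)/(3*(-199 + z)))
(-22402 + S(-49))/(M(52) + 48710) = (-22402 + (-39 - 49)/(3*(-199 - 49)))/(-73 + 48710) = (-22402 + (1/3)*(-88)/(-248))/48637 = (-22402 + (1/3)*(-1/248)*(-88))*(1/48637) = (-22402 + 11/93)*(1/48637) = -2083375/93*1/48637 = -2083375/4523241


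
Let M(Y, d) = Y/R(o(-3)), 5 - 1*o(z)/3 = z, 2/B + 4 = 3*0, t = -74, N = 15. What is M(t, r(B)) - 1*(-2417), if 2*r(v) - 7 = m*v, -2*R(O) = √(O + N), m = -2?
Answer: 2417 + 148*√39/39 ≈ 2440.7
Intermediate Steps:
B = -½ (B = 2/(-4 + 3*0) = 2/(-4 + 0) = 2/(-4) = 2*(-¼) = -½ ≈ -0.50000)
o(z) = 15 - 3*z
R(O) = -√(15 + O)/2 (R(O) = -√(O + 15)/2 = -√(15 + O)/2)
r(v) = 7/2 - v (r(v) = 7/2 + (-2*v)/2 = 7/2 - v)
M(Y, d) = -2*Y*√39/39 (M(Y, d) = Y/((-√(15 + (15 - 3*(-3)))/2)) = Y/((-√(15 + (15 + 9))/2)) = Y/((-√(15 + 24)/2)) = Y/((-√39/2)) = Y*(-2*√39/39) = -2*Y*√39/39)
M(t, r(B)) - 1*(-2417) = -2/39*(-74)*√39 - 1*(-2417) = 148*√39/39 + 2417 = 2417 + 148*√39/39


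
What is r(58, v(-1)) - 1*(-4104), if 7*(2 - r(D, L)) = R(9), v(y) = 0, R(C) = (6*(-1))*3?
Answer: 28760/7 ≈ 4108.6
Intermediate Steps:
R(C) = -18 (R(C) = -6*3 = -18)
r(D, L) = 32/7 (r(D, L) = 2 - ⅐*(-18) = 2 + 18/7 = 32/7)
r(58, v(-1)) - 1*(-4104) = 32/7 - 1*(-4104) = 32/7 + 4104 = 28760/7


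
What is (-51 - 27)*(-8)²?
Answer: -4992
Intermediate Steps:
(-51 - 27)*(-8)² = -78*64 = -4992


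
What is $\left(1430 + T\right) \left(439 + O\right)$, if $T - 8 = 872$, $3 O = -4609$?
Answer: $-2534840$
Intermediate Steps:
$O = - \frac{4609}{3}$ ($O = \frac{1}{3} \left(-4609\right) = - \frac{4609}{3} \approx -1536.3$)
$T = 880$ ($T = 8 + 872 = 880$)
$\left(1430 + T\right) \left(439 + O\right) = \left(1430 + 880\right) \left(439 - \frac{4609}{3}\right) = 2310 \left(- \frac{3292}{3}\right) = -2534840$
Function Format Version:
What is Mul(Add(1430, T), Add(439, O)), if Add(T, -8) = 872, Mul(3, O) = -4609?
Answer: -2534840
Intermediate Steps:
O = Rational(-4609, 3) (O = Mul(Rational(1, 3), -4609) = Rational(-4609, 3) ≈ -1536.3)
T = 880 (T = Add(8, 872) = 880)
Mul(Add(1430, T), Add(439, O)) = Mul(Add(1430, 880), Add(439, Rational(-4609, 3))) = Mul(2310, Rational(-3292, 3)) = -2534840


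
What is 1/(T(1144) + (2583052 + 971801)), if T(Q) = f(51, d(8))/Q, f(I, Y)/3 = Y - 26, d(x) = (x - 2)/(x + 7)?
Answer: 715/2541719847 ≈ 2.8131e-7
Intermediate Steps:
d(x) = (-2 + x)/(7 + x)
f(I, Y) = -78 + 3*Y (f(I, Y) = 3*(Y - 26) = 3*(-26 + Y) = -78 + 3*Y)
T(Q) = -384/(5*Q) (T(Q) = (-78 + 3*((-2 + 8)/(7 + 8)))/Q = (-78 + 3*(6/15))/Q = (-78 + 3*((1/15)*6))/Q = (-78 + 3*(⅖))/Q = (-78 + 6/5)/Q = -384/(5*Q))
1/(T(1144) + (2583052 + 971801)) = 1/(-384/5/1144 + (2583052 + 971801)) = 1/(-384/5*1/1144 + 3554853) = 1/(-48/715 + 3554853) = 1/(2541719847/715) = 715/2541719847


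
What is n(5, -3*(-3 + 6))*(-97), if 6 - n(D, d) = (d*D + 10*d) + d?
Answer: -14550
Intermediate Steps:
n(D, d) = 6 - 11*d - D*d (n(D, d) = 6 - ((d*D + 10*d) + d) = 6 - ((D*d + 10*d) + d) = 6 - ((10*d + D*d) + d) = 6 - (11*d + D*d) = 6 + (-11*d - D*d) = 6 - 11*d - D*d)
n(5, -3*(-3 + 6))*(-97) = (6 - (-33)*(-3 + 6) - 1*5*(-3*(-3 + 6)))*(-97) = (6 - (-33)*3 - 1*5*(-3*3))*(-97) = (6 - 11*(-9) - 1*5*(-9))*(-97) = (6 + 99 + 45)*(-97) = 150*(-97) = -14550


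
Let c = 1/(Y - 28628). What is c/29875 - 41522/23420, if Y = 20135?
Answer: -1053530961017/594231854250 ≈ -1.7729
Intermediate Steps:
c = -1/8493 (c = 1/(20135 - 28628) = 1/(-8493) = -1/8493 ≈ -0.00011774)
c/29875 - 41522/23420 = -1/8493/29875 - 41522/23420 = -1/8493*1/29875 - 41522*1/23420 = -1/253728375 - 20761/11710 = -1053530961017/594231854250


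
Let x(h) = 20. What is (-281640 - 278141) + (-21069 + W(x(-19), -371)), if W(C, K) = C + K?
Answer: -581201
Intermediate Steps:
(-281640 - 278141) + (-21069 + W(x(-19), -371)) = (-281640 - 278141) + (-21069 + (20 - 371)) = -559781 + (-21069 - 351) = -559781 - 21420 = -581201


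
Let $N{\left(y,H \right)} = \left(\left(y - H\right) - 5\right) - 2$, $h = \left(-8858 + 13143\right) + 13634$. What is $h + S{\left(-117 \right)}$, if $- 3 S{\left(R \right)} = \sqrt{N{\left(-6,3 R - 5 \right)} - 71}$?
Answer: $17919 - \frac{4 \sqrt{17}}{3} \approx 17914.0$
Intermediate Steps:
$h = 17919$ ($h = 4285 + 13634 = 17919$)
$N{\left(y,H \right)} = -7 + y - H$ ($N{\left(y,H \right)} = \left(-5 + y - H\right) - 2 = -7 + y - H$)
$S{\left(R \right)} = - \frac{\sqrt{-79 - 3 R}}{3}$ ($S{\left(R \right)} = - \frac{\sqrt{\left(-7 - 6 - \left(3 R - 5\right)\right) - 71}}{3} = - \frac{\sqrt{\left(-7 - 6 - \left(-5 + 3 R\right)\right) - 71}}{3} = - \frac{\sqrt{\left(-8 - 3 R\right) - 71}}{3} = - \frac{\sqrt{-79 - 3 R}}{3}$)
$h + S{\left(-117 \right)} = 17919 - \frac{\sqrt{-79 - -351}}{3} = 17919 - \frac{\sqrt{-79 + 351}}{3} = 17919 - \frac{\sqrt{272}}{3} = 17919 - \frac{4 \sqrt{17}}{3}$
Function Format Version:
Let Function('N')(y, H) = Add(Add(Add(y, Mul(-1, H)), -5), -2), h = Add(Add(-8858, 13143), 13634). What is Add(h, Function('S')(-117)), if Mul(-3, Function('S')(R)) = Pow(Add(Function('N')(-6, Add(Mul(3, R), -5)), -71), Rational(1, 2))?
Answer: Add(17919, Mul(Rational(-4, 3), Pow(17, Rational(1, 2)))) ≈ 17914.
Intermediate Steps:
h = 17919 (h = Add(4285, 13634) = 17919)
Function('N')(y, H) = Add(-7, y, Mul(-1, H)) (Function('N')(y, H) = Add(Add(-5, y, Mul(-1, H)), -2) = Add(-7, y, Mul(-1, H)))
Function('S')(R) = Mul(Rational(-1, 3), Pow(Add(-79, Mul(-3, R)), Rational(1, 2))) (Function('S')(R) = Mul(Rational(-1, 3), Pow(Add(Add(-7, -6, Mul(-1, Add(Mul(3, R), -5))), -71), Rational(1, 2))) = Mul(Rational(-1, 3), Pow(Add(Add(-7, -6, Mul(-1, Add(-5, Mul(3, R)))), -71), Rational(1, 2))) = Mul(Rational(-1, 3), Pow(Add(Add(-7, -6, Add(5, Mul(-3, R))), -71), Rational(1, 2))) = Mul(Rational(-1, 3), Pow(Add(Add(-8, Mul(-3, R)), -71), Rational(1, 2))) = Mul(Rational(-1, 3), Pow(Add(-79, Mul(-3, R)), Rational(1, 2))))
Add(h, Function('S')(-117)) = Add(17919, Mul(Rational(-1, 3), Pow(Add(-79, Mul(-3, -117)), Rational(1, 2)))) = Add(17919, Mul(Rational(-1, 3), Pow(Add(-79, 351), Rational(1, 2)))) = Add(17919, Mul(Rational(-1, 3), Pow(272, Rational(1, 2)))) = Add(17919, Mul(Rational(-1, 3), Mul(4, Pow(17, Rational(1, 2))))) = Add(17919, Mul(Rational(-4, 3), Pow(17, Rational(1, 2))))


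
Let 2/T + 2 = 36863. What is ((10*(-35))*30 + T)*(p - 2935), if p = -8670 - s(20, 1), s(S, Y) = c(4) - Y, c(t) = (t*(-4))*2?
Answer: 407166603896/3351 ≈ 1.2151e+8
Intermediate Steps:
c(t) = -8*t (c(t) = -4*t*2 = -8*t)
T = 2/36861 (T = 2/(-2 + 36863) = 2/36861 ≈ 5.4258e-5)
s(S, Y) = -32 - Y (s(S, Y) = -8*4 - Y = -32 - Y)
p = -8637 (p = -8670 - (-32 - 1*1) = -8670 - (-32 - 1) = -8670 - 1*(-33) = -8670 + 33 = -8637)
((10*(-35))*30 + T)*(p - 2935) = ((10*(-35))*30 + 2/36861)*(-8637 - 2935) = (-350*30 + 2/36861)*(-11572) = (-10500 + 2/36861)*(-11572) = -387040498/36861*(-11572) = 407166603896/3351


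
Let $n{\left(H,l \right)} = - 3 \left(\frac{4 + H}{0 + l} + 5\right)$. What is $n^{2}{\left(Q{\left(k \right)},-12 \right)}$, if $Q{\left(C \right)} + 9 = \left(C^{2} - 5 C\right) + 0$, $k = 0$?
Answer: $\frac{4225}{16} \approx 264.06$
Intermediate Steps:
$Q{\left(C \right)} = -9 + C^{2} - 5 C$ ($Q{\left(C \right)} = -9 + \left(\left(C^{2} - 5 C\right) + 0\right) = -9 + \left(C^{2} - 5 C\right) = -9 + C^{2} - 5 C$)
$n{\left(H,l \right)} = -15 - \frac{3 \left(4 + H\right)}{l}$ ($n{\left(H,l \right)} = - 3 \left(\frac{4 + H}{l} + 5\right) = - 3 \left(5 + \frac{4 + H}{l}\right) = -15 - \frac{3 \left(4 + H\right)}{l}$)
$n^{2}{\left(Q{\left(k \right)},-12 \right)} = \left(\frac{3 \left(-4 - \left(-9 + 0^{2} - 0\right) - -60\right)}{-12}\right)^{2} = \left(3 \left(- \frac{1}{12}\right) \left(-4 - \left(-9 + 0 + 0\right) + 60\right)\right)^{2} = \left(3 \left(- \frac{1}{12}\right) \left(-4 - -9 + 60\right)\right)^{2} = \left(3 \left(- \frac{1}{12}\right) \left(-4 + 9 + 60\right)\right)^{2} = \left(3 \left(- \frac{1}{12}\right) 65\right)^{2} = \left(- \frac{65}{4}\right)^{2} = \frac{4225}{16}$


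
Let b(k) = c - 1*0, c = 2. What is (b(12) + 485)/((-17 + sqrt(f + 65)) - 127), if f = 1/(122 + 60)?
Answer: -12763296/3762121 - 487*sqrt(2153242)/3762121 ≈ -3.5825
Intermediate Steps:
f = 1/182 ≈ 0.0054945
b(k) = 2 (b(k) = 2 - 1*0 = 2 + 0 = 2)
(b(12) + 485)/((-17 + sqrt(f + 65)) - 127) = (2 + 485)/((-17 + sqrt(1/182 + 65)) - 127) = 487/((-17 + sqrt(11831/182)) - 127) = 487/((-17 + sqrt(2153242)/182) - 127) = 487/(-144 + sqrt(2153242)/182)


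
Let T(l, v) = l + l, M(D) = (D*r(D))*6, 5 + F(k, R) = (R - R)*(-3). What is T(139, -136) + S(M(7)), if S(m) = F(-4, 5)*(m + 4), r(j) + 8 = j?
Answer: 468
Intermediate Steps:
r(j) = -8 + j
F(k, R) = -5 (F(k, R) = -5 + (R - R)*(-3) = -5 + 0*(-3) = -5 + 0 = -5)
M(D) = 6*D*(-8 + D) (M(D) = (D*(-8 + D))*6 = 6*D*(-8 + D))
T(l, v) = 2*l
S(m) = -20 - 5*m (S(m) = -5*(m + 4) = -5*(4 + m) = -20 - 5*m)
T(139, -136) + S(M(7)) = 2*139 + (-20 - 30*7*(-8 + 7)) = 278 + (-20 - 30*7*(-1)) = 278 + (-20 - 5*(-42)) = 278 + (-20 + 210) = 278 + 190 = 468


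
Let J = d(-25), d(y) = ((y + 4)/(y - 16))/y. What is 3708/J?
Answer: -1266900/7 ≈ -1.8099e+5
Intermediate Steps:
d(y) = (4 + y)/(y*(-16 + y)) (d(y) = ((4 + y)/(-16 + y))/y = (4 + y)/(y*(-16 + y)))
J = -21/1025 (J = (4 - 25)/((-25)*(-16 - 25)) = -1/25*(-21)/(-41) = -1/25*(-1/41)*(-21) = -21/1025 ≈ -0.020488)
3708/J = 3708/(-21/1025) = 3708*(-1025/21) = -1266900/7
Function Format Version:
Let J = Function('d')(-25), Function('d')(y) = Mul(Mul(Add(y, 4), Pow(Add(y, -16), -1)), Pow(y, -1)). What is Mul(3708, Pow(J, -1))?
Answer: Rational(-1266900, 7) ≈ -1.8099e+5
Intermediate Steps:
Function('d')(y) = Mul(Pow(y, -1), Pow(Add(-16, y), -1), Add(4, y)) (Function('d')(y) = Mul(Mul(Add(4, y), Pow(Add(-16, y), -1)), Pow(y, -1)) = Mul(Mul(Pow(Add(-16, y), -1), Add(4, y)), Pow(y, -1)) = Mul(Pow(y, -1), Pow(Add(-16, y), -1), Add(4, y)))
J = Rational(-21, 1025) (J = Mul(Pow(-25, -1), Pow(Add(-16, -25), -1), Add(4, -25)) = Mul(Rational(-1, 25), Pow(-41, -1), -21) = Mul(Rational(-1, 25), Rational(-1, 41), -21) = Rational(-21, 1025) ≈ -0.020488)
Mul(3708, Pow(J, -1)) = Mul(3708, Pow(Rational(-21, 1025), -1)) = Mul(3708, Rational(-1025, 21)) = Rational(-1266900, 7)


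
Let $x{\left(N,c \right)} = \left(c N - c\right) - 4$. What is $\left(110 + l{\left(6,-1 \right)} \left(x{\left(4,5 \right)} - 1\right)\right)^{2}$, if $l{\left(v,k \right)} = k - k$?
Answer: $12100$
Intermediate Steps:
$x{\left(N,c \right)} = -4 - c + N c$ ($x{\left(N,c \right)} = \left(N c - c\right) - 4 = \left(- c + N c\right) - 4 = -4 - c + N c$)
$l{\left(v,k \right)} = 0$
$\left(110 + l{\left(6,-1 \right)} \left(x{\left(4,5 \right)} - 1\right)\right)^{2} = \left(110 + 0 \left(\left(-4 - 5 + 4 \cdot 5\right) - 1\right)\right)^{2} = \left(110 + 0 \left(\left(-4 - 5 + 20\right) - 1\right)\right)^{2} = \left(110 + 0 \left(11 - 1\right)\right)^{2} = \left(110 + 0 \cdot 10\right)^{2} = \left(110 + 0\right)^{2} = 110^{2} = 12100$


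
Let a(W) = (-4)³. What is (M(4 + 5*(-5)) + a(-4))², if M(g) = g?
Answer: 7225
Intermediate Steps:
a(W) = -64
(M(4 + 5*(-5)) + a(-4))² = ((4 + 5*(-5)) - 64)² = ((4 - 25) - 64)² = (-21 - 64)² = (-85)² = 7225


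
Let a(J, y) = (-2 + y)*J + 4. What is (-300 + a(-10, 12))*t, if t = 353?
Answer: -139788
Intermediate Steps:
a(J, y) = 4 + J*(-2 + y) (a(J, y) = J*(-2 + y) + 4 = 4 + J*(-2 + y))
(-300 + a(-10, 12))*t = (-300 + (4 - 2*(-10) - 10*12))*353 = (-300 + (4 + 20 - 120))*353 = (-300 - 96)*353 = -396*353 = -139788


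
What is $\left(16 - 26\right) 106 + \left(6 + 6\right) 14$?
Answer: $-892$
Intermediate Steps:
$\left(16 - 26\right) 106 + \left(6 + 6\right) 14 = \left(16 - 26\right) 106 + 12 \cdot 14 = \left(-10\right) 106 + 168 = -1060 + 168 = -892$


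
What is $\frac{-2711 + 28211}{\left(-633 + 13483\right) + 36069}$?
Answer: $\frac{25500}{48919} \approx 0.52127$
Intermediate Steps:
$\frac{-2711 + 28211}{\left(-633 + 13483\right) + 36069} = \frac{25500}{12850 + 36069} = \frac{25500}{48919}$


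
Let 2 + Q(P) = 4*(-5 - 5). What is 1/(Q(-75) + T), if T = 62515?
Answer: 1/62473 ≈ 1.6007e-5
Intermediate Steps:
Q(P) = -42 (Q(P) = -2 + 4*(-5 - 5) = -2 + 4*(-10) = -2 - 40 = -42)
1/(Q(-75) + T) = 1/(-42 + 62515) = 1/62473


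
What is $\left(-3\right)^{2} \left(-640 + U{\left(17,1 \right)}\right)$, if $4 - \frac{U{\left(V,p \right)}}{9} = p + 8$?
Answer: $-6165$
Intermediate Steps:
$U{\left(V,p \right)} = -36 - 9 p$ ($U{\left(V,p \right)} = 36 - 9 \left(p + 8\right) = 36 - 9 \left(8 + p\right) = 36 - \left(72 + 9 p\right) = -36 - 9 p$)
$\left(-3\right)^{2} \left(-640 + U{\left(17,1 \right)}\right) = \left(-3\right)^{2} \left(-640 - 45\right) = 9 \left(-640 - 45\right) = 9 \left(-685\right) = -6165$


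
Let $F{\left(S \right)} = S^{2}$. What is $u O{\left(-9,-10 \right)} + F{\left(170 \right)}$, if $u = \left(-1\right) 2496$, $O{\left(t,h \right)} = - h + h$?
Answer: $28900$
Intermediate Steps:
$O{\left(t,h \right)} = 0$
$u = -2496$
$u O{\left(-9,-10 \right)} + F{\left(170 \right)} = \left(-2496\right) 0 + 170^{2} = 0 + 28900 = 28900$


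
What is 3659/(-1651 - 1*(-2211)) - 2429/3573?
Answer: 11713367/2000880 ≈ 5.8541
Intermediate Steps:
3659/(-1651 - 1*(-2211)) - 2429/3573 = 3659/(-1651 + 2211) - 2429*1/3573 = 3659/560 - 2429/3573 = 11713367/2000880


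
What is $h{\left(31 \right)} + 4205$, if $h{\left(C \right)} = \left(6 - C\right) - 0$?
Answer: $4180$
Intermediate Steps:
$h{\left(C \right)} = 6 - C$ ($h{\left(C \right)} = \left(6 - C\right) + 0 = 6 - C$)
$h{\left(31 \right)} + 4205 = \left(6 - 31\right) + 4205 = -25 + 4205 = 4180$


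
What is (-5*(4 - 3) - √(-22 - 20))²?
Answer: (5 + I*√42)² ≈ -17.0 + 64.807*I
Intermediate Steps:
(-5*(4 - 3) - √(-22 - 20))² = (-5*1 - √(-42))² = (-5 - I*√42)²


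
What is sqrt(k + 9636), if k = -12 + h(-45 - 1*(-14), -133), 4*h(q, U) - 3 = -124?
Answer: 5*sqrt(1535)/2 ≈ 97.948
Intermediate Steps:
h(q, U) = -121/4 (h(q, U) = 3/4 + (1/4)*(-124) = 3/4 - 31 = -121/4)
k = -169/4 (k = -12 - 121/4 = -169/4 ≈ -42.250)
sqrt(k + 9636) = sqrt(-169/4 + 9636) = sqrt(38375/4) = 5*sqrt(1535)/2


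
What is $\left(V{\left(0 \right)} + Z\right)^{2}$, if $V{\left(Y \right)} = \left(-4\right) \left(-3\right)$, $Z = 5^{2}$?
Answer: $1369$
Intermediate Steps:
$Z = 25$
$V{\left(Y \right)} = 12$
$\left(V{\left(0 \right)} + Z\right)^{2} = \left(12 + 25\right)^{2} = 37^{2} = 1369$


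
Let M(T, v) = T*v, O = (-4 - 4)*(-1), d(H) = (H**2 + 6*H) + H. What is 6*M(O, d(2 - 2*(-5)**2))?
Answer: 94464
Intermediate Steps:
d(H) = H**2 + 7*H
O = 8 (O = -8*(-1) = 8)
6*M(O, d(2 - 2*(-5)**2)) = 6*(8*((2 - 2*(-5)**2)*(7 + (2 - 2*(-5)**2)))) = 6*(8*((2 - 2*25)*(7 + (2 - 2*25)))) = 6*(8*((2 - 50)*(7 + (2 - 50)))) = 6*(8*(-48*(7 - 48))) = 6*(8*(-48*(-41))) = 6*(8*1968) = 6*15744 = 94464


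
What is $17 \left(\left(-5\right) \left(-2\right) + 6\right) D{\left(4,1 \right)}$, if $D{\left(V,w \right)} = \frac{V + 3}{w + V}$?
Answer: $\frac{1904}{5} \approx 380.8$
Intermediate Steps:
$D{\left(V,w \right)} = \frac{3 + V}{V + w}$
$17 \left(\left(-5\right) \left(-2\right) + 6\right) D{\left(4,1 \right)} = 17 \left(\left(-5\right) \left(-2\right) + 6\right) \frac{3 + 4}{4 + 1} = 17 \left(10 + 6\right) \frac{1}{5} \cdot 7 = 17 \cdot 16 \cdot \frac{1}{5} \cdot 7 = 272 \cdot \frac{7}{5} = \frac{1904}{5}$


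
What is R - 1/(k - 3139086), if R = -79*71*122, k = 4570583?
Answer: -979570534107/1431497 ≈ -6.8430e+5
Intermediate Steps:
R = -684298 (R = -5609*122 = -684298)
R - 1/(k - 3139086) = -684298 - 1/(4570583 - 3139086) = -684298 - 1/1431497 = -979570534107/1431497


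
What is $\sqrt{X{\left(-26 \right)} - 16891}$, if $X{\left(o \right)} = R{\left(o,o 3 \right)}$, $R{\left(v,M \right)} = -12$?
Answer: $i \sqrt{16903} \approx 130.01 i$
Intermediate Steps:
$X{\left(o \right)} = -12$
$\sqrt{X{\left(-26 \right)} - 16891} = \sqrt{-12 - 16891} = \sqrt{-16903} = i \sqrt{16903}$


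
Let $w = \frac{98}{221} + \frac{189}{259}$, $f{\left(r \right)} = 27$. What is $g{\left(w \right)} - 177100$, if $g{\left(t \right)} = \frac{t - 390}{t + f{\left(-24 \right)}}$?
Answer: $- \frac{40802060637}{230372} \approx -1.7711 \cdot 10^{5}$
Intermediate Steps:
$w = \frac{9593}{8177}$ ($w = 98 \cdot \frac{1}{221} + 189 \cdot \frac{1}{259} = \frac{98}{221} + \frac{27}{37} = \frac{9593}{8177} \approx 1.1732$)
$g{\left(t \right)} = \frac{-390 + t}{27 + t}$ ($g{\left(t \right)} = \frac{t - 390}{t + 27} = \frac{-390 + t}{27 + t}$)
$g{\left(w \right)} - 177100 = \frac{-390 + \frac{9593}{8177}}{27 + \frac{9593}{8177}} - 177100 = \frac{1}{\frac{230372}{8177}} \left(- \frac{3179437}{8177}\right) - 177100 = \frac{8177}{230372} \left(- \frac{3179437}{8177}\right) - 177100 = - \frac{3179437}{230372} - 177100 = - \frac{40802060637}{230372}$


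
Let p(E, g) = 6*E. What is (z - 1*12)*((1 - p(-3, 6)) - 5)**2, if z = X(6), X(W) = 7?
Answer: -980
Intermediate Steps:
z = 7
(z - 1*12)*((1 - p(-3, 6)) - 5)**2 = (7 - 1*12)*((1 - 6*(-3)) - 5)**2 = (7 - 12)*((1 - 1*(-18)) - 5)**2 = -5*((1 + 18) - 5)**2 = -5*(19 - 5)**2 = -5*14**2 = -5*196 = -980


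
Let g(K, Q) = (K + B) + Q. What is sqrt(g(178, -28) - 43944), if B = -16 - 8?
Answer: I*sqrt(43818) ≈ 209.33*I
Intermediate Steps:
B = -24
g(K, Q) = -24 + K + Q (g(K, Q) = (K - 24) + Q = (-24 + K) + Q = -24 + K + Q)
sqrt(g(178, -28) - 43944) = sqrt((-24 + 178 - 28) - 43944) = sqrt(126 - 43944) = sqrt(-43818) = I*sqrt(43818)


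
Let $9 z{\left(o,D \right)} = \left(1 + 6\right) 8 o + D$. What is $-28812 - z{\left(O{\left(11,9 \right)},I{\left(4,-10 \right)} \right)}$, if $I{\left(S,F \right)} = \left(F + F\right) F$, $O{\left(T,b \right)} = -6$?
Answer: $- \frac{259172}{9} \approx -28797.0$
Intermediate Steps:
$I{\left(S,F \right)} = 2 F^{2}$ ($I{\left(S,F \right)} = 2 F F = 2 F^{2}$)
$z{\left(o,D \right)} = \frac{D}{9} + \frac{56 o}{9}$ ($z{\left(o,D \right)} = \frac{\left(1 + 6\right) 8 o + D}{9} = \frac{7 \cdot 8 o + D}{9} = \frac{56 o + D}{9} = \frac{D + 56 o}{9} = \frac{D}{9} + \frac{56 o}{9}$)
$-28812 - z{\left(O{\left(11,9 \right)},I{\left(4,-10 \right)} \right)} = -28812 - \left(\frac{2 \left(-10\right)^{2}}{9} + \frac{56}{9} \left(-6\right)\right) = -28812 - \left(\frac{2 \cdot 100}{9} - \frac{112}{3}\right) = -28812 - \left(\frac{1}{9} \cdot 200 - \frac{112}{3}\right) = -28812 - \left(\frac{200}{9} - \frac{112}{3}\right) = -28812 - - \frac{136}{9} = -28812 + \frac{136}{9} = - \frac{259172}{9}$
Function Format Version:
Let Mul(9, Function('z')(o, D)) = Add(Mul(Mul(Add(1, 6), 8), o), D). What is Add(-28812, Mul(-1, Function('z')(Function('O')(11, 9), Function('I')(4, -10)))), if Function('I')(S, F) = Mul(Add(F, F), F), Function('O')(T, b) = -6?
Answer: Rational(-259172, 9) ≈ -28797.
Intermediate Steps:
Function('I')(S, F) = Mul(2, Pow(F, 2)) (Function('I')(S, F) = Mul(Mul(2, F), F) = Mul(2, Pow(F, 2)))
Function('z')(o, D) = Add(Mul(Rational(1, 9), D), Mul(Rational(56, 9), o)) (Function('z')(o, D) = Mul(Rational(1, 9), Add(Mul(Mul(Add(1, 6), 8), o), D)) = Mul(Rational(1, 9), Add(Mul(Mul(7, 8), o), D)) = Mul(Rational(1, 9), Add(Mul(56, o), D)) = Mul(Rational(1, 9), Add(D, Mul(56, o))) = Add(Mul(Rational(1, 9), D), Mul(Rational(56, 9), o)))
Add(-28812, Mul(-1, Function('z')(Function('O')(11, 9), Function('I')(4, -10)))) = Add(-28812, Mul(-1, Add(Mul(Rational(1, 9), Mul(2, Pow(-10, 2))), Mul(Rational(56, 9), -6)))) = Add(-28812, Mul(-1, Add(Mul(Rational(1, 9), Mul(2, 100)), Rational(-112, 3)))) = Add(-28812, Mul(-1, Add(Mul(Rational(1, 9), 200), Rational(-112, 3)))) = Add(-28812, Mul(-1, Add(Rational(200, 9), Rational(-112, 3)))) = Add(-28812, Mul(-1, Rational(-136, 9))) = Add(-28812, Rational(136, 9)) = Rational(-259172, 9)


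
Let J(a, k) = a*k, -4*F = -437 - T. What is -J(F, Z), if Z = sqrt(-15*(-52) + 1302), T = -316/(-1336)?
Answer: -146037*sqrt(2082)/1336 ≈ -4987.7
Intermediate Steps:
T = 79/334 (T = -316*(-1/1336) = 79/334 ≈ 0.23653)
F = 146037/1336 (F = -(-437 - 1*79/334)/4 = -(-437 - 79/334)/4 = -1/4*(-146037/334) = 146037/1336 ≈ 109.31)
Z = sqrt(2082) (Z = sqrt(780 + 1302) = sqrt(2082) ≈ 45.629)
-J(F, Z) = -146037*sqrt(2082)/1336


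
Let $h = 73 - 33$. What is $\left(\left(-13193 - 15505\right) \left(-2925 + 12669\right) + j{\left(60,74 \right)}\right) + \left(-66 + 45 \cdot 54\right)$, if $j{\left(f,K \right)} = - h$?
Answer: $-279630988$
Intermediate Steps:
$h = 40$
$j{\left(f,K \right)} = -40$ ($j{\left(f,K \right)} = \left(-1\right) 40 = -40$)
$\left(\left(-13193 - 15505\right) \left(-2925 + 12669\right) + j{\left(60,74 \right)}\right) + \left(-66 + 45 \cdot 54\right) = \left(\left(-13193 - 15505\right) \left(-2925 + 12669\right) - 40\right) + \left(-66 + 45 \cdot 54\right) = \left(\left(-28698\right) 9744 - 40\right) + \left(-66 + 2430\right) = \left(-279633312 - 40\right) + 2364 = -279633352 + 2364 = -279630988$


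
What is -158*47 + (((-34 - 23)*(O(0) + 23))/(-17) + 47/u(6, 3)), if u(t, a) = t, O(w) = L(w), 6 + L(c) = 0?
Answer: -44167/6 ≈ -7361.2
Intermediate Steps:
L(c) = -6 (L(c) = -6 + 0 = -6)
O(w) = -6
-158*47 + (((-34 - 23)*(O(0) + 23))/(-17) + 47/u(6, 3)) = -158*47 + (((-34 - 23)*(-6 + 23))/(-17) + 47/6) = -7426 + (-57*17*(-1/17) + 47*(⅙)) = -7426 + (-969*(-1/17) + 47/6) = -7426 + (57 + 47/6) = -7426 + 389/6 = -44167/6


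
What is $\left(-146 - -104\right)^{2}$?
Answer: $1764$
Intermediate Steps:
$\left(-146 - -104\right)^{2} = \left(-146 + 104\right)^{2} = \left(-42\right)^{2} = 1764$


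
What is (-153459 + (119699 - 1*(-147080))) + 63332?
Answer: 176652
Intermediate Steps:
(-153459 + (119699 - 1*(-147080))) + 63332 = (-153459 + (119699 + 147080)) + 63332 = (-153459 + 266779) + 63332 = 113320 + 63332 = 176652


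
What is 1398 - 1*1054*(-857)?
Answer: 904676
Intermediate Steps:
1398 - 1*1054*(-857) = 1398 - 1054*(-857) = 1398 + 903278 = 904676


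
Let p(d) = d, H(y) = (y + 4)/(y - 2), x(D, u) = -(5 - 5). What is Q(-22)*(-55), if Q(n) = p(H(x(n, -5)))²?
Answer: -220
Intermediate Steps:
x(D, u) = 0 (x(D, u) = -1*0 = 0)
H(y) = (4 + y)/(-2 + y)
Q(n) = 4 (Q(n) = ((4 + 0)/(-2 + 0))² = (4/(-2))² = (-½*4)² = (-2)² = 4)
Q(-22)*(-55) = 4*(-55) = -220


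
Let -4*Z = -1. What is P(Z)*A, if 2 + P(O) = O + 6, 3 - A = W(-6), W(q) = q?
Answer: 153/4 ≈ 38.250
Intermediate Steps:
Z = ¼ (Z = -¼*(-1) = ¼ ≈ 0.25000)
A = 9 (A = 3 - 1*(-6) = 3 + 6 = 9)
P(O) = 4 + O (P(O) = -2 + (O + 6) = -2 + (6 + O) = 4 + O)
P(Z)*A = (4 + ¼)*9 = (17/4)*9 = 153/4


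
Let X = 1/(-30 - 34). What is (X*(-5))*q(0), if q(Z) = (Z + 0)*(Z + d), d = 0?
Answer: 0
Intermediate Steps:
q(Z) = Z**2 (q(Z) = (Z + 0)*(Z + 0) = Z*Z = Z**2)
X = -1/64 (X = 1/(-64) = -1/64 ≈ -0.015625)
(X*(-5))*q(0) = -1/64*(-5)*0**2 = (5/64)*0 = 0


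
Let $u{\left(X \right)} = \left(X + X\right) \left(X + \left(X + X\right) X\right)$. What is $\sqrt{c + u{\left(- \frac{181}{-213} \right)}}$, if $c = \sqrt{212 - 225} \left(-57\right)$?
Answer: $\frac{\sqrt{8024806950 - 117325731177 i \sqrt{13}}}{45369} \approx 10.234 - 10.041 i$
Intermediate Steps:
$u{\left(X \right)} = 2 X \left(X + 2 X^{2}\right)$ ($u{\left(X \right)} = 2 X \left(X + 2 X X\right) = 2 X \left(X + 2 X^{2}\right)$)
$c = - 57 i \sqrt{13}$ ($c = \sqrt{-13} \left(-57\right) = i \sqrt{13} \left(-57\right) = - 57 i \sqrt{13} \approx - 205.52 i$)
$\sqrt{c + u{\left(- \frac{181}{-213} \right)}} = \sqrt{- 57 i \sqrt{13} + \left(- \frac{181}{-213}\right)^{2} \left(2 + 4 \left(- \frac{181}{-213}\right)\right)} = \sqrt{- 57 i \sqrt{13} + \left(\left(-181\right) \left(- \frac{1}{213}\right)\right)^{2} \left(2 + 4 \left(\left(-181\right) \left(- \frac{1}{213}\right)\right)\right)} = \sqrt{- 57 i \sqrt{13} + \left(\frac{181}{213}\right)^{2} \left(2 + 4 \cdot \frac{181}{213}\right)} = \sqrt{- 57 i \sqrt{13} + \frac{32761 \left(2 + \frac{724}{213}\right)}{45369}} = \sqrt{- 57 i \sqrt{13} + \frac{32761}{45369} \cdot \frac{1150}{213}} = \sqrt{- 57 i \sqrt{13} + \frac{37675150}{9663597}} = \sqrt{\frac{37675150}{9663597} - 57 i \sqrt{13}}$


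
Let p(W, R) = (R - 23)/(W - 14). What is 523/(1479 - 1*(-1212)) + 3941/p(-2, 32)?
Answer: -6284407/897 ≈ -7006.0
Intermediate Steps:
p(W, R) = (-23 + R)/(-14 + W)
523/(1479 - 1*(-1212)) + 3941/p(-2, 32) = 523/(1479 - 1*(-1212)) + 3941/(((-23 + 32)/(-14 - 2))) = 523/(1479 + 1212) + 3941/((9/(-16))) = 523/2691 + 3941/((-1/16*9)) = 523*(1/2691) + 3941/(-9/16) = 523/2691 + 3941*(-16/9) = 523/2691 - 63056/9 = -6284407/897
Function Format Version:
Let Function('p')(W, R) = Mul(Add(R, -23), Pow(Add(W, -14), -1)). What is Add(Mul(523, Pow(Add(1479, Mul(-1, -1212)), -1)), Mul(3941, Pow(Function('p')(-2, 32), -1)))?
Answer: Rational(-6284407, 897) ≈ -7006.0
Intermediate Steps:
Function('p')(W, R) = Mul(Pow(Add(-14, W), -1), Add(-23, R)) (Function('p')(W, R) = Mul(Add(-23, R), Pow(Add(-14, W), -1)) = Mul(Pow(Add(-14, W), -1), Add(-23, R)))
Add(Mul(523, Pow(Add(1479, Mul(-1, -1212)), -1)), Mul(3941, Pow(Function('p')(-2, 32), -1))) = Add(Mul(523, Pow(Add(1479, Mul(-1, -1212)), -1)), Mul(3941, Pow(Mul(Pow(Add(-14, -2), -1), Add(-23, 32)), -1))) = Add(Mul(523, Pow(Add(1479, 1212), -1)), Mul(3941, Pow(Mul(Pow(-16, -1), 9), -1))) = Add(Mul(523, Pow(2691, -1)), Mul(3941, Pow(Mul(Rational(-1, 16), 9), -1))) = Add(Mul(523, Rational(1, 2691)), Mul(3941, Pow(Rational(-9, 16), -1))) = Add(Rational(523, 2691), Mul(3941, Rational(-16, 9))) = Add(Rational(523, 2691), Rational(-63056, 9)) = Rational(-6284407, 897)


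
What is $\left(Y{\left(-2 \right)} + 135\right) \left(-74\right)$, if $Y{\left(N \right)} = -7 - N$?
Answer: $-9620$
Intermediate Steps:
$\left(Y{\left(-2 \right)} + 135\right) \left(-74\right) = \left(\left(-7 - -2\right) + 135\right) \left(-74\right) = \left(\left(-7 + 2\right) + 135\right) \left(-74\right) = \left(-5 + 135\right) \left(-74\right) = 130 \left(-74\right) = -9620$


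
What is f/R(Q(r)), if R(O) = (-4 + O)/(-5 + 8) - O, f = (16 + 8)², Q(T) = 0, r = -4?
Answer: -432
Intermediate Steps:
f = 576 (f = 24² = 576)
R(O) = -4/3 - 2*O/3 (R(O) = (-4 + O)/3 - O = (-4 + O)*(⅓) - O = (-4/3 + O/3) - O = -4/3 - 2*O/3)
f/R(Q(r)) = 576/(-4/3 - ⅔*0) = 576/(-4/3 + 0) = 576/(-4/3) = 576*(-¾) = -432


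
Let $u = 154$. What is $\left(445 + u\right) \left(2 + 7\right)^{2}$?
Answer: $48519$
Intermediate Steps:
$\left(445 + u\right) \left(2 + 7\right)^{2} = \left(445 + 154\right) \left(2 + 7\right)^{2} = 599 \cdot 9^{2} = 599 \cdot 81 = 48519$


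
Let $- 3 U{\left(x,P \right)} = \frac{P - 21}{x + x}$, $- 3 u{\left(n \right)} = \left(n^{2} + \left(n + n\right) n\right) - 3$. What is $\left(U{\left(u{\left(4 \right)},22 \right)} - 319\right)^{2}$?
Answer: $\frac{824206681}{8100} \approx 1.0175 \cdot 10^{5}$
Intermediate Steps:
$u{\left(n \right)} = 1 - n^{2}$ ($u{\left(n \right)} = - \frac{\left(n^{2} + \left(n + n\right) n\right) - 3}{3} = - \frac{\left(n^{2} + 2 n n\right) - 3}{3} = - \frac{\left(n^{2} + 2 n^{2}\right) - 3}{3} = - \frac{3 n^{2} - 3}{3} = - \frac{-3 + 3 n^{2}}{3} = 1 - n^{2}$)
$U{\left(x,P \right)} = - \frac{-21 + P}{6 x}$ ($U{\left(x,P \right)} = - \frac{\left(P - 21\right) \frac{1}{x + x}}{3} = - \frac{\left(-21 + P\right) \frac{1}{2 x}}{3} = - \frac{\frac{1}{2} \frac{1}{x} \left(-21 + P\right)}{3} = - \frac{-21 + P}{6 x}$)
$\left(U{\left(u{\left(4 \right)},22 \right)} - 319\right)^{2} = \left(\frac{21 - 22}{6 \left(1 - 4^{2}\right)} - 319\right)^{2} = \left(\frac{21 - 22}{6 \left(1 - 16\right)} - 319\right)^{2} = \left(\frac{1}{6} \frac{1}{1 - 16} \left(-1\right) - 319\right)^{2} = \left(\frac{1}{6} \frac{1}{-15} \left(-1\right) - 319\right)^{2} = \left(\frac{1}{6} \left(- \frac{1}{15}\right) \left(-1\right) - 319\right)^{2} = \left(\frac{1}{90} - 319\right)^{2} = \left(- \frac{28709}{90}\right)^{2} = \frac{824206681}{8100}$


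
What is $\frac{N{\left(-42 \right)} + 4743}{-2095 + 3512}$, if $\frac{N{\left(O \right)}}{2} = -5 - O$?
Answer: $\frac{4817}{1417} \approx 3.3994$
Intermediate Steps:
$N{\left(O \right)} = -10 - 2 O$ ($N{\left(O \right)} = 2 \left(-5 - O\right) = -10 - 2 O$)
$\frac{N{\left(-42 \right)} + 4743}{-2095 + 3512} = \frac{\left(-10 - -84\right) + 4743}{-2095 + 3512} = \frac{\left(-10 + 84\right) + 4743}{1417} = \left(74 + 4743\right) \frac{1}{1417} = 4817 \cdot \frac{1}{1417} = \frac{4817}{1417}$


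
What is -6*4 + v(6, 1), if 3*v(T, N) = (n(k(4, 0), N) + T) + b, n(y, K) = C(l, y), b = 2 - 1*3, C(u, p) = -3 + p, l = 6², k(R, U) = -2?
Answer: -24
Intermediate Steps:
l = 36
b = -1 (b = 2 - 3 = -1)
n(y, K) = -3 + y
v(T, N) = -2 + T/3 (v(T, N) = (((-3 - 2) + T) - 1)/3 = ((-5 + T) - 1)/3 = (-6 + T)/3 = -2 + T/3)
-6*4 + v(6, 1) = -6*4 + (-2 + (⅓)*6) = -24 + (-2 + 2) = -24 + 0 = -24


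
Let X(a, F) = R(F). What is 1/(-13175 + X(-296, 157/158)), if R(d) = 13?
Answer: -1/13162 ≈ -7.5976e-5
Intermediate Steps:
X(a, F) = 13
1/(-13175 + X(-296, 157/158)) = 1/(-13175 + 13) = 1/(-13162) = -1/13162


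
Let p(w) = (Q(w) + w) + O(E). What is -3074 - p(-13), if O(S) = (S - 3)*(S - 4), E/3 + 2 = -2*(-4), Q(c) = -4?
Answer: -3267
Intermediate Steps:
E = 18 (E = -6 + 3*(-2*(-4)) = -6 + 3*8 = -6 + 24 = 18)
O(S) = (-4 + S)*(-3 + S) (O(S) = (-3 + S)*(-4 + S) = (-4 + S)*(-3 + S))
p(w) = 206 + w (p(w) = (-4 + w) + (12 + 18**2 - 7*18) = (-4 + w) + (12 + 324 - 126) = (-4 + w) + 210 = 206 + w)
-3074 - p(-13) = -3074 - (206 - 13) = -3074 - 1*193 = -3074 - 193 = -3267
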